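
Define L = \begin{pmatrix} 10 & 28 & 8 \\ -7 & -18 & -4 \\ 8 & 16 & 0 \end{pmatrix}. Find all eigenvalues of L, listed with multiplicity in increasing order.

Characteristic polynomial: p(s) = s^3 + 8s^2 + 16s = s(s + 4)^2.
Roots (with multiplicity): -4, -4, 0.

-4, -4, 0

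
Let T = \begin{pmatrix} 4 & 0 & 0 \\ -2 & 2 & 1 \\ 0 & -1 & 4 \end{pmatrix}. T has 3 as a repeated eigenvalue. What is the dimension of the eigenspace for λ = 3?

1

T − 3I = [[1, 0, 0], [-2, -1, 1], [0, -1, 1]].
This matrix has rank 2, so its null space has dimension 3 − 2 = 1.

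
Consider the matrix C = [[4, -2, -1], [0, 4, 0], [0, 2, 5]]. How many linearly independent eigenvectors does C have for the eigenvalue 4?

2

C − 4I = [[0, -2, -1], [0, 0, 0], [0, 2, 1]].
This matrix has rank 1, so its null space has dimension 3 − 1 = 2.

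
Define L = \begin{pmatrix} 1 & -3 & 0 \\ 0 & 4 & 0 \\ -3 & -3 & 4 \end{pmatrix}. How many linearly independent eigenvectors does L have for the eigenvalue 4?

L − 4I = [[-3, -3, 0], [0, 0, 0], [-3, -3, 0]].
This matrix has rank 1, so its null space has dimension 3 − 1 = 2.

2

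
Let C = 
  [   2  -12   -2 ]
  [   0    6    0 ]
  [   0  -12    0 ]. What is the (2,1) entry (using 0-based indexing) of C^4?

-2592

Characteristic polynomial: r^3 - 8r^2 + 12r = r(r - 6)(r - 2), so the eigenvalues are 0, 2, 6.
r=6: eigenvector (-2, 1, -2).
r=2: eigenvector (1, 0, 0).
r=0: eigenvector (1, 0, 1).
P = [[-2, 1, 1], [1, 0, 0], [-2, 0, 1]], D = diag(6, 2, 0), P⁻¹ = [[0, 1, 0], [1, 0, -1], [0, 2, 1]].
C⁴ = P·diag(1296, 16, 0)·P⁻¹ = [[16, -2592, -16], [0, 1296, 0], [0, -2592, 0]].
The requested entry is -2592.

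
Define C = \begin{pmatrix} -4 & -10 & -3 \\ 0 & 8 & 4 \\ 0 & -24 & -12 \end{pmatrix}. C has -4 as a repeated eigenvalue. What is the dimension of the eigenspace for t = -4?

C + 4I = [[0, -10, -3], [0, 12, 4], [0, -24, -8]].
This matrix has rank 2, so its null space has dimension 3 − 2 = 1.

1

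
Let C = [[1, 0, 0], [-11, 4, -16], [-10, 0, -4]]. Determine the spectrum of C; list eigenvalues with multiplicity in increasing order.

-4, 1, 4

Characteristic polynomial: p(t) = t^3 - t^2 - 16t + 16 = (t - 4)(t - 1)(t + 4).
Roots (with multiplicity): -4, 1, 4.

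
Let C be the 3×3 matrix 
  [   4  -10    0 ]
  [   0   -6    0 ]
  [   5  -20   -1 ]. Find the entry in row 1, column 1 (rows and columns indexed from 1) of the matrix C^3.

Characteristic polynomial: μ^3 + 3μ^2 - 22μ - 24 = (μ - 4)(μ + 1)(μ + 6), so the eigenvalues are -6, -1, 4.
μ=4: eigenvector (1, 0, 1).
μ=-6: eigenvector (1, 1, 3).
μ=-1: eigenvector (0, 0, 1).
P = [[1, 1, 0], [0, 1, 0], [1, 3, 1]], D = diag(4, -6, -1), P⁻¹ = [[1, -1, 0], [0, 1, 0], [-1, -2, 1]].
C³ = P·diag(64, -216, -1)·P⁻¹ = [[64, -280, 0], [0, -216, 0], [65, -710, -1]].
The requested entry is 64.

64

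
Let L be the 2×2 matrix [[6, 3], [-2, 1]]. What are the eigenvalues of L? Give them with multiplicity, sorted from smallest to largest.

3, 4

Characteristic polynomial: p(s) = s^2 - 7s + 12 = (s - 4)(s - 3).
Roots (with multiplicity): 3, 4.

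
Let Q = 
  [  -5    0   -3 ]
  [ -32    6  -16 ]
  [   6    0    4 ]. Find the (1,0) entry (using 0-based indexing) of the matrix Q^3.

Characteristic polynomial: t^3 - 5t^2 - 8t + 12 = (t - 6)(t - 1)(t + 2), so the eigenvalues are -2, 1, 6.
t=-2: eigenvector (1, 2, -1).
t=6: eigenvector (0, 1, 0).
t=1: eigenvector (-1, 0, 2).
P = [[1, 0, -1], [2, 1, 0], [-1, 0, 2]], D = diag(-2, 6, 1), P⁻¹ = [[2, 0, 1], [-4, 1, -2], [1, 0, 1]].
Q³ = P·diag(-8, 216, 1)·P⁻¹ = [[-17, 0, -9], [-896, 216, -448], [18, 0, 10]].
The requested entry is -896.

-896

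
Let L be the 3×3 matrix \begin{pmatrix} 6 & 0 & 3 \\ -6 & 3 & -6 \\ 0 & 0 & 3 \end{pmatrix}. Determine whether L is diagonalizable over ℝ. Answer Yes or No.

Yes

Characteristic polynomial: p(λ) = λ^3 - 12λ^2 + 45λ - 54 = (λ - 6)(λ - 3)^2.
λ = 3 has algebraic multiplicity 2; rank(L − 3I) = 1, so geometric multiplicity = 2.
Every eigenvalue has geometric = algebraic multiplicity, so L is diagonalizable.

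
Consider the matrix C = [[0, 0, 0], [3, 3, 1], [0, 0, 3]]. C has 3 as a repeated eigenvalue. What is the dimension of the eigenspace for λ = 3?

C − 3I = [[-3, 0, 0], [3, 0, 1], [0, 0, 0]].
This matrix has rank 2, so its null space has dimension 3 − 2 = 1.

1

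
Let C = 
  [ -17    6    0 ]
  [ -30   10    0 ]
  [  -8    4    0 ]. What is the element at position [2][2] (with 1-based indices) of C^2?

-80

Characteristic polynomial: r^3 + 7r^2 + 10r = r(r + 2)(r + 5), so the eigenvalues are -5, -2, 0.
r=-5: eigenvector (1, 2, 0).
r=-2: eigenvector (2, 5, -2).
r=0: eigenvector (0, 0, 1).
P = [[1, 2, 0], [2, 5, 0], [0, -2, 1]], D = diag(-5, -2, 0), P⁻¹ = [[5, -2, 0], [-2, 1, 0], [-4, 2, 1]].
C² = P·diag(25, 4, 0)·P⁻¹ = [[109, -42, 0], [210, -80, 0], [16, -8, 0]].
The requested entry is -80.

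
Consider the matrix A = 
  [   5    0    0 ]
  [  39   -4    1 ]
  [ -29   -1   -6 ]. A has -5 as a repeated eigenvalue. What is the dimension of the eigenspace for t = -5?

A + 5I = [[10, 0, 0], [39, 1, 1], [-29, -1, -1]].
This matrix has rank 2, so its null space has dimension 3 − 2 = 1.

1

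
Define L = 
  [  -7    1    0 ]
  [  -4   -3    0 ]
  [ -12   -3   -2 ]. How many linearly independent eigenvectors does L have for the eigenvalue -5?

1

L + 5I = [[-2, 1, 0], [-4, 2, 0], [-12, -3, 3]].
This matrix has rank 2, so its null space has dimension 3 − 2 = 1.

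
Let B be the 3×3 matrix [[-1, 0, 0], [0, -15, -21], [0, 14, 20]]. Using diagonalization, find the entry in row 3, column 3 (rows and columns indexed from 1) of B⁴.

Characteristic polynomial: λ^3 - 4λ^2 - 11λ - 6 = (λ - 6)(λ + 1)^2, so the eigenvalues are -1, -1, 6.
λ=-1: eigenvector (2, 3, -2).
λ=-1: eigenvector (1, 0, 0).
λ=6: eigenvector (0, -1, 1).
P = [[2, 1, 0], [3, 0, -1], [-2, 0, 1]], D = diag(-1, -1, 6), P⁻¹ = [[0, 1, 1], [1, -2, -2], [0, 2, 3]].
B⁴ = P·diag(1, 1, 1296)·P⁻¹ = [[1, 0, 0], [0, -2589, -3885], [0, 2590, 3886]].
The requested entry is 3886.

3886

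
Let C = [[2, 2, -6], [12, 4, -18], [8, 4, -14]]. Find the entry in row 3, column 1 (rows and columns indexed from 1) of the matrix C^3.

Characteristic polynomial: λ^3 + 8λ^2 + 20λ + 16 = (λ + 2)^2(λ + 4), so the eigenvalues are -4, -2, -2.
λ=-2: eigenvector (1, 4, 2).
λ=-4: eigenvector (-1, -3, -2).
λ=-2: eigenvector (-1, -1, -1).
P = [[1, -1, -1], [4, -3, -1], [2, -2, -1]], D = diag(-2, -4, -2), P⁻¹ = [[1, 1, -2], [2, 1, -3], [-2, 0, 1]].
C³ = P·diag(-8, -64, -8)·P⁻¹ = [[104, 56, -168], [336, 160, -504], [224, 112, -344]].
The requested entry is 224.

224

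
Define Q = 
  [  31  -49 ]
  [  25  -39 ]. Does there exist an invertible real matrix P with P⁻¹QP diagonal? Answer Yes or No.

Characteristic polynomial: p(μ) = μ^2 + 8μ + 16 = (μ + 4)^2.
μ = -4 has algebraic multiplicity 2; rank(Q + 4I) = 1, so geometric multiplicity = 1.
Geometric multiplicity < algebraic multiplicity, so Q is not diagonalizable.

No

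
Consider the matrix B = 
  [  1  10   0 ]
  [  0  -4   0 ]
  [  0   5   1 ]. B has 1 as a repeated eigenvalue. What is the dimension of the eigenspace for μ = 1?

B − 1I = [[0, 10, 0], [0, -5, 0], [0, 5, 0]].
This matrix has rank 1, so its null space has dimension 3 − 1 = 2.

2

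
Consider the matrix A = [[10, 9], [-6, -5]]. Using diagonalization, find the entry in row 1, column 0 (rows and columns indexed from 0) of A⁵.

Characteristic polynomial: μ^2 - 5μ + 4 = (μ - 4)(μ - 1), so the eigenvalues are 1, 4.
μ=4: eigenvector (3, -2).
μ=1: eigenvector (1, -1).
P = [[3, 1], [-2, -1]], D = diag(4, 1), P⁻¹ = [[1, 1], [-2, -3]].
A⁵ = P·diag(1024, 1)·P⁻¹ = [[3070, 3069], [-2046, -2045]].
The requested entry is -2046.

-2046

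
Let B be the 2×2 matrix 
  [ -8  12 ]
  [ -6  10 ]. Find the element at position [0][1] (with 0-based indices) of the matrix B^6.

Characteristic polynomial: t^2 - 2t - 8 = (t - 4)(t + 2), so the eigenvalues are -2, 4.
t=4: eigenvector (-1, -1).
t=-2: eigenvector (2, 1).
P = [[-1, 2], [-1, 1]], D = diag(4, -2), P⁻¹ = [[1, -2], [1, -1]].
B⁶ = P·diag(4096, 64)·P⁻¹ = [[-3968, 8064], [-4032, 8128]].
The requested entry is 8064.

8064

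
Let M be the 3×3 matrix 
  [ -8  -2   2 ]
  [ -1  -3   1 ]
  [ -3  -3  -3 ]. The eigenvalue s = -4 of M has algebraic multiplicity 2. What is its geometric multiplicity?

M + 4I = [[-4, -2, 2], [-1, 1, 1], [-3, -3, 1]].
This matrix has rank 2, so its null space has dimension 3 − 2 = 1.

1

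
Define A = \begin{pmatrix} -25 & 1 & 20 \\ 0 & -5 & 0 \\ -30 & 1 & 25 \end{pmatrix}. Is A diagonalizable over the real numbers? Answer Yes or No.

Characteristic polynomial: p(t) = t^3 + 5t^2 - 25t - 125 = (t - 5)(t + 5)^2.
t = -5 has algebraic multiplicity 2; rank(A + 5I) = 2, so geometric multiplicity = 1.
Geometric multiplicity < algebraic multiplicity, so A is not diagonalizable.

No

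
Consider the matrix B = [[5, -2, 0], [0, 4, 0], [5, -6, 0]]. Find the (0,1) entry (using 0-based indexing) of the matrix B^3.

-122

Characteristic polynomial: λ^3 - 9λ^2 + 20λ = λ(λ - 5)(λ - 4), so the eigenvalues are 0, 4, 5.
λ=0: eigenvector (0, 0, 1).
λ=4: eigenvector (2, 1, 1).
λ=5: eigenvector (1, 0, 1).
P = [[0, 2, 1], [0, 1, 0], [1, 1, 1]], D = diag(0, 4, 5), P⁻¹ = [[-1, 1, 1], [0, 1, 0], [1, -2, 0]].
B³ = P·diag(0, 64, 125)·P⁻¹ = [[125, -122, 0], [0, 64, 0], [125, -186, 0]].
The requested entry is -122.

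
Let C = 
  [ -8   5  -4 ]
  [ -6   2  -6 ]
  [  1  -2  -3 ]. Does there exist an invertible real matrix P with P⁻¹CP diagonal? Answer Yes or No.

Characteristic polynomial: p(λ) = λ^3 + 9λ^2 + 24λ + 16 = (λ + 1)(λ + 4)^2.
λ = -4 has algebraic multiplicity 2; rank(C + 4I) = 2, so geometric multiplicity = 1.
Geometric multiplicity < algebraic multiplicity, so C is not diagonalizable.

No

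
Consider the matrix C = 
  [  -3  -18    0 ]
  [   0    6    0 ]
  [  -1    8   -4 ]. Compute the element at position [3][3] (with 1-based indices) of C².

Characteristic polynomial: s^3 + s^2 - 30s - 72 = (s - 6)(s + 3)(s + 4), so the eigenvalues are -4, -3, 6.
s=6: eigenvector (-2, 1, 1).
s=-3: eigenvector (1, 0, -1).
s=-4: eigenvector (0, 0, 1).
P = [[-2, 1, 0], [1, 0, 0], [1, -1, 1]], D = diag(6, -3, -4), P⁻¹ = [[0, 1, 0], [1, 2, 0], [1, 1, 1]].
C² = P·diag(36, 9, 16)·P⁻¹ = [[9, -54, 0], [0, 36, 0], [7, 34, 16]].
The requested entry is 16.

16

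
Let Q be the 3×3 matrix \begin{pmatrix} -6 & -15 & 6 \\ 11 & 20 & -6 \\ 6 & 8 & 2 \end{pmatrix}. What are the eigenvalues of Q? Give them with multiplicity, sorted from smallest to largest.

Characteristic polynomial: p(t) = t^3 - 16t^2 + 85t - 150 = (t - 6)(t - 5)^2.
Roots (with multiplicity): 5, 5, 6.

5, 5, 6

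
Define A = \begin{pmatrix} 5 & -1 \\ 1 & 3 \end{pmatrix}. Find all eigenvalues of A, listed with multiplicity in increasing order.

Characteristic polynomial: p(t) = t^2 - 8t + 16 = (t - 4)^2.
Roots (with multiplicity): 4, 4.

4, 4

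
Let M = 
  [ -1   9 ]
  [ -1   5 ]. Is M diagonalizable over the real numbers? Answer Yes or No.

No

Characteristic polynomial: p(μ) = μ^2 - 4μ + 4 = (μ - 2)^2.
μ = 2 has algebraic multiplicity 2; rank(M − 2I) = 1, so geometric multiplicity = 1.
Geometric multiplicity < algebraic multiplicity, so M is not diagonalizable.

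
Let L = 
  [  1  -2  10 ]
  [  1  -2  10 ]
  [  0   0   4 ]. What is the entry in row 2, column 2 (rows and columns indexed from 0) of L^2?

Characteristic polynomial: r^3 - 3r^2 - 4r = r(r - 4)(r + 1), so the eigenvalues are -1, 0, 4.
r=-1: eigenvector (-1, -1, 0).
r=0: eigenvector (2, 1, 0).
r=4: eigenvector (2, 2, 1).
P = [[-1, 2, 2], [-1, 1, 2], [0, 0, 1]], D = diag(-1, 0, 4), P⁻¹ = [[1, -2, 2], [1, -1, 0], [0, 0, 1]].
L² = P·diag(1, 0, 16)·P⁻¹ = [[-1, 2, 30], [-1, 2, 30], [0, 0, 16]].
The requested entry is 16.

16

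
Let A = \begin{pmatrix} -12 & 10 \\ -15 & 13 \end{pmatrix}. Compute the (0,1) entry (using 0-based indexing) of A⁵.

Characteristic polynomial: r^2 - r - 6 = (r - 3)(r + 2), so the eigenvalues are -2, 3.
r=3: eigenvector (-2, -3).
r=-2: eigenvector (1, 1).
P = [[-2, 1], [-3, 1]], D = diag(3, -2), P⁻¹ = [[1, -1], [3, -2]].
A⁵ = P·diag(243, -32)·P⁻¹ = [[-582, 550], [-825, 793]].
The requested entry is 550.

550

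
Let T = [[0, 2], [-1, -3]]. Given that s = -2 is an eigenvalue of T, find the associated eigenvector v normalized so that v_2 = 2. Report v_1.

-2

T + 2I = [[2, 2], [-1, -1]].
Solving (T + 2I)v = 0 gives the eigenspace spanned by (-2, 2).
With v_2 = 2, v = (-2, 2), so v_1 = -2.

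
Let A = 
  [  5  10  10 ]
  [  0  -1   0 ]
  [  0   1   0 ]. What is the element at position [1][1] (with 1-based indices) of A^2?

25

Characteristic polynomial: λ^3 - 4λ^2 - 5λ = λ(λ - 5)(λ + 1), so the eigenvalues are -1, 0, 5.
λ=5: eigenvector (1, 0, 0).
λ=-1: eigenvector (0, 1, -1).
λ=0: eigenvector (-2, 0, 1).
P = [[1, 0, -2], [0, 1, 0], [0, -1, 1]], D = diag(5, -1, 0), P⁻¹ = [[1, 2, 2], [0, 1, 0], [0, 1, 1]].
A² = P·diag(25, 1, 0)·P⁻¹ = [[25, 50, 50], [0, 1, 0], [0, -1, 0]].
The requested entry is 25.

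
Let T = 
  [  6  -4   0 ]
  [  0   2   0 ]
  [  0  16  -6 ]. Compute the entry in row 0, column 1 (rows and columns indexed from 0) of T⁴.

-1280

Characteristic polynomial: μ^3 - 2μ^2 - 36μ + 72 = (μ - 6)(μ - 2)(μ + 6), so the eigenvalues are -6, 2, 6.
μ=-6: eigenvector (0, 0, 1).
μ=2: eigenvector (1, 1, 2).
μ=6: eigenvector (1, 0, 0).
P = [[0, 1, 1], [0, 1, 0], [1, 2, 0]], D = diag(-6, 2, 6), P⁻¹ = [[0, -2, 1], [0, 1, 0], [1, -1, 0]].
T⁴ = P·diag(1296, 16, 1296)·P⁻¹ = [[1296, -1280, 0], [0, 16, 0], [0, -2560, 1296]].
The requested entry is -1280.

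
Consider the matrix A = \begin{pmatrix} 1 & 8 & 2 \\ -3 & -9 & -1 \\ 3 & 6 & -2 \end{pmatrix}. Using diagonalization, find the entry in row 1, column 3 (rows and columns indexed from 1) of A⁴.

-130

Characteristic polynomial: r^3 + 10r^2 + 31r + 30 = (r + 2)(r + 3)(r + 5), so the eigenvalues are -5, -3, -2.
r=-5: eigenvector (-1, 1, -1).
r=-3: eigenvector (-2, 1, 0).
r=-2: eigenvector (2, -1, 1).
P = [[-1, -2, 2], [1, 1, -1], [-1, 0, 1]], D = diag(-5, -3, -2), P⁻¹ = [[1, 2, 0], [0, 1, 1], [1, 2, 1]].
A⁴ = P·diag(625, 81, 16)·P⁻¹ = [[-593, -1348, -130], [609, 1299, 65], [-609, -1218, 16]].
The requested entry is -130.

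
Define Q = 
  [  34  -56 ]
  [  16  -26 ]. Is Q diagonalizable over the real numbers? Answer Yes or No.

Yes

Characteristic polynomial: p(r) = r^2 - 8r + 12 = (r - 6)(r - 2).
All 2 eigenvalues are distinct, so Q is diagonalizable.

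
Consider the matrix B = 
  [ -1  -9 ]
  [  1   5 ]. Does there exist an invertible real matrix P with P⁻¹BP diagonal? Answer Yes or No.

No

Characteristic polynomial: p(t) = t^2 - 4t + 4 = (t - 2)^2.
t = 2 has algebraic multiplicity 2; rank(B − 2I) = 1, so geometric multiplicity = 1.
Geometric multiplicity < algebraic multiplicity, so B is not diagonalizable.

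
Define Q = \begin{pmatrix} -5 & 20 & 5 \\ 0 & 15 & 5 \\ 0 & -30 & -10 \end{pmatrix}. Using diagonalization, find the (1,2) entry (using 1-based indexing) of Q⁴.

1250

Characteristic polynomial: t^3 - 25t = t(t - 5)(t + 5), so the eigenvalues are -5, 0, 5.
t=5: eigenvector (1, 1, -2).
t=-5: eigenvector (1, 0, 0).
t=0: eigenvector (-1, -1, 3).
P = [[1, 1, -1], [1, 0, -1], [-2, 0, 3]], D = diag(5, -5, 0), P⁻¹ = [[0, 3, 1], [1, -1, 0], [0, 2, 1]].
Q⁴ = P·diag(625, 625, 0)·P⁻¹ = [[625, 1250, 625], [0, 1875, 625], [0, -3750, -1250]].
The requested entry is 1250.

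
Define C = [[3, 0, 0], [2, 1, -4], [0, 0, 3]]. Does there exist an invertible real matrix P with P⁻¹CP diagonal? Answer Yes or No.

Yes

Characteristic polynomial: p(r) = r^3 - 7r^2 + 15r - 9 = (r - 3)^2(r - 1).
r = 3 has algebraic multiplicity 2; rank(C − 3I) = 1, so geometric multiplicity = 2.
Every eigenvalue has geometric = algebraic multiplicity, so C is diagonalizable.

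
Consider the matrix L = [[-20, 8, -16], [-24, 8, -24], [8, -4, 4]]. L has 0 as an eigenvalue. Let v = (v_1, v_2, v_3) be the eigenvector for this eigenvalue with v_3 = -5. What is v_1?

10

L = [[-20, 8, -16], [-24, 8, -24], [8, -4, 4]].
Solving (L)v = 0 gives the eigenspace spanned by (10, 15, -5).
With v_3 = -5, v = (10, 15, -5), so v_1 = 10.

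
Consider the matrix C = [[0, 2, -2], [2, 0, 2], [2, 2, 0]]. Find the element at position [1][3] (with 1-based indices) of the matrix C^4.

Characteristic polynomial: μ^3 - 4μ = μ(μ - 2)(μ + 2), so the eigenvalues are -2, 0, 2.
μ=0: eigenvector (-1, 1, 1).
μ=2: eigenvector (0, 1, 1).
μ=-2: eigenvector (1, -1, 0).
P = [[-1, 0, 1], [1, 1, -1], [1, 1, 0]], D = diag(0, 2, -2), P⁻¹ = [[-1, -1, 1], [1, 1, 0], [0, -1, 1]].
C⁴ = P·diag(0, 16, 16)·P⁻¹ = [[0, -16, 16], [16, 32, -16], [16, 16, 0]].
The requested entry is 16.

16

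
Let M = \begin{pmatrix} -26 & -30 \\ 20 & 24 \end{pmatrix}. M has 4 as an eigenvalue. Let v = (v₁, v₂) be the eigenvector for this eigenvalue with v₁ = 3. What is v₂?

-3

M − 4I = [[-30, -30], [20, 20]].
Solving (M − 4I)v = 0 gives the eigenspace spanned by (3, -3).
With v₁ = 3, v = (3, -3), so v₂ = -3.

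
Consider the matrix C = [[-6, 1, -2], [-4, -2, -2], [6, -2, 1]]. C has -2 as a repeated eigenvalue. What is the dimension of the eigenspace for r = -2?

1

C + 2I = [[-4, 1, -2], [-4, 0, -2], [6, -2, 3]].
This matrix has rank 2, so its null space has dimension 3 − 2 = 1.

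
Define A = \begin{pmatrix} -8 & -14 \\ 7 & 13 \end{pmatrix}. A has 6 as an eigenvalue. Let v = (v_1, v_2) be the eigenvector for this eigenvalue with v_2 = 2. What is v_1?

-2

A − 6I = [[-14, -14], [7, 7]].
Solving (A − 6I)v = 0 gives the eigenspace spanned by (-2, 2).
With v_2 = 2, v = (-2, 2), so v_1 = -2.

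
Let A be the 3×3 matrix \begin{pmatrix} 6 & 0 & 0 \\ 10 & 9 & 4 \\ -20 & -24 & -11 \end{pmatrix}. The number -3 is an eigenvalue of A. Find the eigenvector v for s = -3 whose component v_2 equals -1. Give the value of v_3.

3

A + 3I = [[9, 0, 0], [10, 12, 4], [-20, -24, -8]].
Solving (A + 3I)v = 0 gives the eigenspace spanned by (0, -1, 3).
With v_2 = -1, v = (0, -1, 3), so v_3 = 3.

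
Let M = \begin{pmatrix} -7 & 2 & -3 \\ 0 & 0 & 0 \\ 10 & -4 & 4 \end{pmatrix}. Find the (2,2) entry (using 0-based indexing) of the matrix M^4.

-74

Characteristic polynomial: μ^3 + 3μ^2 + 2μ = μ(μ + 1)(μ + 2), so the eigenvalues are -2, -1, 0.
μ=0: eigenvector (2, 1, -4).
μ=-1: eigenvector (1, 0, -2).
μ=-2: eigenvector (3, 0, -5).
P = [[2, 1, 3], [1, 0, 0], [-4, -2, -5]], D = diag(0, -1, -2), P⁻¹ = [[0, 1, 0], [-5, -2, -3], [2, 0, 1]].
M⁴ = P·diag(0, 1, 16)·P⁻¹ = [[91, -2, 45], [0, 0, 0], [-150, 4, -74]].
The requested entry is -74.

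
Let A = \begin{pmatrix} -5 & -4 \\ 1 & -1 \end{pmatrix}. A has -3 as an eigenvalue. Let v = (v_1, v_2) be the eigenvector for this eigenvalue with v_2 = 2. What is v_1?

A + 3I = [[-2, -4], [1, 2]].
Solving (A + 3I)v = 0 gives the eigenspace spanned by (-4, 2).
With v_2 = 2, v = (-4, 2), so v_1 = -4.

-4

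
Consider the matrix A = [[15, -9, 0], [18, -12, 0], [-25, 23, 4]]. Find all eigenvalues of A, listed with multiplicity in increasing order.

Characteristic polynomial: p(r) = r^3 - 7r^2 - 6r + 72 = (r - 6)(r - 4)(r + 3).
Roots (with multiplicity): -3, 4, 6.

-3, 4, 6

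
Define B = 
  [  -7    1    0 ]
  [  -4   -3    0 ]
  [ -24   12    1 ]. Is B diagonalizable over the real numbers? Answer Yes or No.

No

Characteristic polynomial: p(s) = s^3 + 9s^2 + 15s - 25 = (s - 1)(s + 5)^2.
s = -5 has algebraic multiplicity 2; rank(B + 5I) = 2, so geometric multiplicity = 1.
Geometric multiplicity < algebraic multiplicity, so B is not diagonalizable.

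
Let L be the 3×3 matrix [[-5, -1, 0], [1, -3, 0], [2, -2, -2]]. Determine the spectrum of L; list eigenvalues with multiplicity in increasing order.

-4, -4, -2

Characteristic polynomial: p(r) = r^3 + 10r^2 + 32r + 32 = (r + 2)(r + 4)^2.
Roots (with multiplicity): -4, -4, -2.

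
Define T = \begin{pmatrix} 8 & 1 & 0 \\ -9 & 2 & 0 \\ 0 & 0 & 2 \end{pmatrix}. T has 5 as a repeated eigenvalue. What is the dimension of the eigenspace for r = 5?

1

T − 5I = [[3, 1, 0], [-9, -3, 0], [0, 0, -3]].
This matrix has rank 2, so its null space has dimension 3 − 2 = 1.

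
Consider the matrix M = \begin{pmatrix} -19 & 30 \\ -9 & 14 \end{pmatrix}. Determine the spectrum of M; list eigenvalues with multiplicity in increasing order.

Characteristic polynomial: p(t) = t^2 + 5t + 4 = (t + 1)(t + 4).
Roots (with multiplicity): -4, -1.

-4, -1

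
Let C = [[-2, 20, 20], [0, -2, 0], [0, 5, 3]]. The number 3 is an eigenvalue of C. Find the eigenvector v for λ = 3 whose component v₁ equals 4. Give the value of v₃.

1

C − 3I = [[-5, 20, 20], [0, -5, 0], [0, 5, 0]].
Solving (C − 3I)v = 0 gives the eigenspace spanned by (4, 0, 1).
With v₁ = 4, v = (4, 0, 1), so v₃ = 1.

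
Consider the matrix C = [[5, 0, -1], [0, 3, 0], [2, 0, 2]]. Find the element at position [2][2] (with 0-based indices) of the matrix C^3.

Characteristic polynomial: s^3 - 10s^2 + 33s - 36 = (s - 4)(s - 3)^2, so the eigenvalues are 3, 3, 4.
s=3: eigenvector (1, 0, 2).
s=4: eigenvector (-1, 0, -1).
s=3: eigenvector (0, 1, 0).
P = [[1, -1, 0], [0, 0, 1], [2, -1, 0]], D = diag(3, 4, 3), P⁻¹ = [[-1, 0, 1], [-2, 0, 1], [0, 1, 0]].
C³ = P·diag(27, 64, 27)·P⁻¹ = [[101, 0, -37], [0, 27, 0], [74, 0, -10]].
The requested entry is -10.

-10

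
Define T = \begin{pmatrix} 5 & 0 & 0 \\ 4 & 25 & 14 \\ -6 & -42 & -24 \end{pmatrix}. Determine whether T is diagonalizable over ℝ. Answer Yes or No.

Characteristic polynomial: p(s) = s^3 - 6s^2 - 7s + 60 = (s - 5)(s - 4)(s + 3).
All 3 eigenvalues are distinct, so T is diagonalizable.

Yes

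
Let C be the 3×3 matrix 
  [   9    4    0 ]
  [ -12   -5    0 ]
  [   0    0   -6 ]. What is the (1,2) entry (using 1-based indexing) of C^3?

Characteristic polynomial: μ^3 + 2μ^2 - 21μ + 18 = (μ - 3)(μ - 1)(μ + 6), so the eigenvalues are -6, 1, 3.
μ=1: eigenvector (1, -2, 0).
μ=3: eigenvector (2, -3, 0).
μ=-6: eigenvector (0, 0, 1).
P = [[1, 2, 0], [-2, -3, 0], [0, 0, 1]], D = diag(1, 3, -6), P⁻¹ = [[-3, -2, 0], [2, 1, 0], [0, 0, 1]].
C³ = P·diag(1, 27, -216)·P⁻¹ = [[105, 52, 0], [-156, -77, 0], [0, 0, -216]].
The requested entry is 52.

52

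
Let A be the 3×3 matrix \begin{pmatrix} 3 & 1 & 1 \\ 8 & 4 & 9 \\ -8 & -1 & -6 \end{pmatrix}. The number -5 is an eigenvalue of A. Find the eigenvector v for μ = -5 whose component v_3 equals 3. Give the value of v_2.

-3

A + 5I = [[8, 1, 1], [8, 9, 9], [-8, -1, -1]].
Solving (A + 5I)v = 0 gives the eigenspace spanned by (0, -3, 3).
With v_3 = 3, v = (0, -3, 3), so v_2 = -3.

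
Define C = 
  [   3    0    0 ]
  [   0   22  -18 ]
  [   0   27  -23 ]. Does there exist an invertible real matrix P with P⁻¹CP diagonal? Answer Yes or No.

Yes

Characteristic polynomial: p(μ) = μ^3 - 2μ^2 - 23μ + 60 = (μ - 4)(μ - 3)(μ + 5).
All 3 eigenvalues are distinct, so C is diagonalizable.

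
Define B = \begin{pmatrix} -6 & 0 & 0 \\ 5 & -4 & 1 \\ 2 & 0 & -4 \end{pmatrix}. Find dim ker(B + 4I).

1

B + 4I = [[-2, 0, 0], [5, 0, 1], [2, 0, 0]].
This matrix has rank 2, so its null space has dimension 3 − 2 = 1.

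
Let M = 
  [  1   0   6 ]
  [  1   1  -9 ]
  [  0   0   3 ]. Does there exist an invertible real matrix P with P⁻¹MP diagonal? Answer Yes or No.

Characteristic polynomial: p(λ) = λ^3 - 5λ^2 + 7λ - 3 = (λ - 3)(λ - 1)^2.
λ = 1 has algebraic multiplicity 2; rank(M − 1I) = 2, so geometric multiplicity = 1.
Geometric multiplicity < algebraic multiplicity, so M is not diagonalizable.

No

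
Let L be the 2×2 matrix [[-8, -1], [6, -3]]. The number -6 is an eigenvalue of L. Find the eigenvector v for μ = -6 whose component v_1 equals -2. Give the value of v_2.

L + 6I = [[-2, -1], [6, 3]].
Solving (L + 6I)v = 0 gives the eigenspace spanned by (-2, 4).
With v_1 = -2, v = (-2, 4), so v_2 = 4.

4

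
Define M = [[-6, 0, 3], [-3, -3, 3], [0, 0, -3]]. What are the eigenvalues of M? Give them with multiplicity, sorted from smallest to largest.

Characteristic polynomial: p(μ) = μ^3 + 12μ^2 + 45μ + 54 = (μ + 3)^2(μ + 6).
Roots (with multiplicity): -6, -3, -3.

-6, -3, -3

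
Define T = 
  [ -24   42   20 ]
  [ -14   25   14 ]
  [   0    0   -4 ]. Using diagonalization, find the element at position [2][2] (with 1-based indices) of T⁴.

781

Characteristic polynomial: r^3 + 3r^2 - 16r - 48 = (r - 4)(r + 3)(r + 4), so the eigenvalues are -4, -3, 4.
r=4: eigenvector (-3, -2, 0).
r=-3: eigenvector (2, 1, 0).
r=-4: eigenvector (1, 0, 1).
P = [[-3, 2, 1], [-2, 1, 0], [0, 0, 1]], D = diag(4, -3, -4), P⁻¹ = [[1, -2, -1], [2, -3, -2], [0, 0, 1]].
T⁴ = P·diag(256, 81, 256)·P⁻¹ = [[-444, 1050, 700], [-350, 781, 350], [0, 0, 256]].
The requested entry is 781.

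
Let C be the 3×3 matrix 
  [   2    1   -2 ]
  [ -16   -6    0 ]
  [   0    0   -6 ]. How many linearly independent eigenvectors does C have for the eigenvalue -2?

C + 2I = [[4, 1, -2], [-16, -4, 0], [0, 0, -4]].
This matrix has rank 2, so its null space has dimension 3 − 2 = 1.

1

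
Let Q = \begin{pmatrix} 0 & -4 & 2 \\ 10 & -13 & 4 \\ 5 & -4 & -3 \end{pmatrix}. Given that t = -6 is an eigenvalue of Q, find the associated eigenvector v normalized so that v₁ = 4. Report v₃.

Q + 6I = [[6, -4, 2], [10, -7, 4], [5, -4, 3]].
Solving (Q + 6I)v = 0 gives the eigenspace spanned by (4, 8, 4).
With v₁ = 4, v = (4, 8, 4), so v₃ = 4.

4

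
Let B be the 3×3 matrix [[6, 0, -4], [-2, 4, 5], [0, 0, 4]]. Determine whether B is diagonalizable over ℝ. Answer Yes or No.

Characteristic polynomial: p(s) = s^3 - 14s^2 + 64s - 96 = (s - 6)(s - 4)^2.
s = 4 has algebraic multiplicity 2; rank(B − 4I) = 2, so geometric multiplicity = 1.
Geometric multiplicity < algebraic multiplicity, so B is not diagonalizable.

No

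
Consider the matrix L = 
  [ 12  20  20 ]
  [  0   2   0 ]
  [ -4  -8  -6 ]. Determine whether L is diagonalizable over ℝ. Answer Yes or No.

Characteristic polynomial: p(r) = r^3 - 8r^2 + 20r - 16 = (r - 4)(r - 2)^2.
r = 2 has algebraic multiplicity 2; rank(L − 2I) = 1, so geometric multiplicity = 2.
Every eigenvalue has geometric = algebraic multiplicity, so L is diagonalizable.

Yes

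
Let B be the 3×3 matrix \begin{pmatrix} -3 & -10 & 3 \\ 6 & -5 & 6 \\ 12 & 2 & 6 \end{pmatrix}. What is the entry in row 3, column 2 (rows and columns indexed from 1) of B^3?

Characteristic polynomial: s^3 + 2s^2 - 21s + 18 = (s - 3)(s - 1)(s + 6), so the eigenvalues are -6, 1, 3.
s=1: eigenvector (1, -1, -2).
s=3: eigenvector (-2, 3, 6).
s=-6: eigenvector (-1, 0, 1).
P = [[1, -2, -1], [-1, 3, 0], [-2, 6, 1]], D = diag(1, 3, -6), P⁻¹ = [[3, -4, 3], [1, -1, 1], [0, -2, 1]].
B³ = P·diag(1, 27, -216)·P⁻¹ = [[-51, -382, 165], [78, -77, 78], [156, 278, -60]].
The requested entry is 278.

278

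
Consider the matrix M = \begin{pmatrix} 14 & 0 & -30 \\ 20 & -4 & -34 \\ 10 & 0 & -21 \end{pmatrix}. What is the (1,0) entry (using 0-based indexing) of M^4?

Characteristic polynomial: s^3 + 11s^2 + 34s + 24 = (s + 1)(s + 4)(s + 6), so the eigenvalues are -6, -4, -1.
s=-4: eigenvector (0, 1, 0).
s=-6: eigenvector (-3, -4, -2).
s=-1: eigenvector (2, 2, 1).
P = [[0, -3, 2], [1, -4, 2], [0, -2, 1]], D = diag(-4, -6, -1), P⁻¹ = [[0, 1, -2], [1, 0, -2], [2, 0, -3]].
M⁴ = P·diag(256, 1296, 1)·P⁻¹ = [[-3884, 0, 7770], [-5180, 256, 9850], [-2590, 0, 5181]].
The requested entry is -5180.

-5180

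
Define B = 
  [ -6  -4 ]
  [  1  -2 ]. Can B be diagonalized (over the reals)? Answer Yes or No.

No

Characteristic polynomial: p(t) = t^2 + 8t + 16 = (t + 4)^2.
t = -4 has algebraic multiplicity 2; rank(B + 4I) = 1, so geometric multiplicity = 1.
Geometric multiplicity < algebraic multiplicity, so B is not diagonalizable.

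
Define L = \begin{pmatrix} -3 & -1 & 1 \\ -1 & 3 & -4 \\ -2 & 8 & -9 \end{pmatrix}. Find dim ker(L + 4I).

L + 4I = [[1, -1, 1], [-1, 7, -4], [-2, 8, -5]].
This matrix has rank 2, so its null space has dimension 3 − 2 = 1.

1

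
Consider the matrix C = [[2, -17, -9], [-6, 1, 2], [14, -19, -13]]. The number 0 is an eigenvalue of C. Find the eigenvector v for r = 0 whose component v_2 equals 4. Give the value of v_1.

-2

C = [[2, -17, -9], [-6, 1, 2], [14, -19, -13]].
Solving (C)v = 0 gives the eigenspace spanned by (-2, 4, -8).
With v_2 = 4, v = (-2, 4, -8), so v_1 = -2.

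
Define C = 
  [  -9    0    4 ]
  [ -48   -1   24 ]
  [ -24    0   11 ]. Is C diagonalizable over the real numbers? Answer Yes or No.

Yes

Characteristic polynomial: p(s) = s^3 - s^2 - 5s - 3 = (s - 3)(s + 1)^2.
s = -1 has algebraic multiplicity 2; rank(C + 1I) = 1, so geometric multiplicity = 2.
Every eigenvalue has geometric = algebraic multiplicity, so C is diagonalizable.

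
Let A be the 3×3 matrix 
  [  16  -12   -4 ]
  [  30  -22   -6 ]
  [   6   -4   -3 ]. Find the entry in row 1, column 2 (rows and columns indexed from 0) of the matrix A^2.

Characteristic polynomial: s^3 + 9s^2 + 26s + 24 = (s + 2)(s + 3)(s + 4), so the eigenvalues are -4, -3, -2.
s=-4: eigenvector (-7, -11, -2).
s=-2: eigenvector (2, 3, 0).
s=-3: eigenvector (4, 6, 1).
P = [[-7, 2, 4], [-11, 3, 6], [-2, 0, 1]], D = diag(-4, -2, -3), P⁻¹ = [[3, -2, 0], [-1, 1, -2], [6, -4, 1]].
A² = P·diag(16, 4, 9)·P⁻¹ = [[-128, 88, 20], [-216, 148, 30], [-42, 28, 9]].
The requested entry is 30.

30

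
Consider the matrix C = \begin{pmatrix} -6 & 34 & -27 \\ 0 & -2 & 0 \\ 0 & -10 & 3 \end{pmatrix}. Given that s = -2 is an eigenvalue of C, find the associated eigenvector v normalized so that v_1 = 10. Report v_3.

C + 2I = [[-4, 34, -27], [0, 0, 0], [0, -10, 5]].
Solving (C + 2I)v = 0 gives the eigenspace spanned by (10, -2, -4).
With v_1 = 10, v = (10, -2, -4), so v_3 = -4.

-4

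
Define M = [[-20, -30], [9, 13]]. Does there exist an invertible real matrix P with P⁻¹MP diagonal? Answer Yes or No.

Characteristic polynomial: p(r) = r^2 + 7r + 10 = (r + 2)(r + 5).
All 2 eigenvalues are distinct, so M is diagonalizable.

Yes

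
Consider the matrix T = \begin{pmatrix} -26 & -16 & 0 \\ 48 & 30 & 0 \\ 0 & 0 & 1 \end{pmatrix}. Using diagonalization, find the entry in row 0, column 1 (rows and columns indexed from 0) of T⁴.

Characteristic polynomial: μ^3 - 5μ^2 - 8μ + 12 = (μ - 6)(μ - 1)(μ + 2), so the eigenvalues are -2, 1, 6.
μ=-2: eigenvector (2, -3, 0).
μ=6: eigenvector (1, -2, 0).
μ=1: eigenvector (0, 0, 1).
P = [[2, 1, 0], [-3, -2, 0], [0, 0, 1]], D = diag(-2, 6, 1), P⁻¹ = [[2, 1, 0], [-3, -2, 0], [0, 0, 1]].
T⁴ = P·diag(16, 1296, 1)·P⁻¹ = [[-3824, -2560, 0], [7680, 5136, 0], [0, 0, 1]].
The requested entry is -2560.

-2560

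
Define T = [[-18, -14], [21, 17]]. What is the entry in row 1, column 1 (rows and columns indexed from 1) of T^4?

606

Characteristic polynomial: μ^2 + μ - 12 = (μ - 3)(μ + 4), so the eigenvalues are -4, 3.
μ=3: eigenvector (-2, 3).
μ=-4: eigenvector (-1, 1).
P = [[-2, -1], [3, 1]], D = diag(3, -4), P⁻¹ = [[1, 1], [-3, -2]].
T⁴ = P·diag(81, 256)·P⁻¹ = [[606, 350], [-525, -269]].
The requested entry is 606.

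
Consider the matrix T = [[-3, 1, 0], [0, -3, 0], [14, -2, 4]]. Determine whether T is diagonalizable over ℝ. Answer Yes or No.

No

Characteristic polynomial: p(λ) = λ^3 + 2λ^2 - 15λ - 36 = (λ - 4)(λ + 3)^2.
λ = -3 has algebraic multiplicity 2; rank(T + 3I) = 2, so geometric multiplicity = 1.
Geometric multiplicity < algebraic multiplicity, so T is not diagonalizable.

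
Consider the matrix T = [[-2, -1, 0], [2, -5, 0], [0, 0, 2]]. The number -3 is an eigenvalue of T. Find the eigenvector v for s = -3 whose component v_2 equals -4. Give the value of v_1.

-4

T + 3I = [[1, -1, 0], [2, -2, 0], [0, 0, 5]].
Solving (T + 3I)v = 0 gives the eigenspace spanned by (-4, -4, 0).
With v_2 = -4, v = (-4, -4, 0), so v_1 = -4.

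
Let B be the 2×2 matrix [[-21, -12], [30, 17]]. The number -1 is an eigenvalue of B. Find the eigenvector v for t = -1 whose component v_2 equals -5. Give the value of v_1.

3

B + 1I = [[-20, -12], [30, 18]].
Solving (B + 1I)v = 0 gives the eigenspace spanned by (3, -5).
With v_2 = -5, v = (3, -5), so v_1 = 3.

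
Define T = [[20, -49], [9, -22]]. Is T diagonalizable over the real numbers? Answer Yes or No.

No

Characteristic polynomial: p(λ) = λ^2 + 2λ + 1 = (λ + 1)^2.
λ = -1 has algebraic multiplicity 2; rank(T + 1I) = 1, so geometric multiplicity = 1.
Geometric multiplicity < algebraic multiplicity, so T is not diagonalizable.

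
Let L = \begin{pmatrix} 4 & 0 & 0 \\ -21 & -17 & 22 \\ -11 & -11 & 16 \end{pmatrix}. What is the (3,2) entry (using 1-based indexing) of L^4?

671

Characteristic polynomial: t^3 - 3t^2 - 34t + 120 = (t - 5)(t - 4)(t + 6), so the eigenvalues are -6, 4, 5.
t=4: eigenvector (1, -1, 0).
t=5: eigenvector (0, 1, 1).
t=-6: eigenvector (0, -2, -1).
P = [[1, 0, 0], [-1, 1, -2], [0, 1, -1]], D = diag(4, 5, -6), P⁻¹ = [[1, 0, 0], [-1, -1, 2], [-1, -1, 1]].
L⁴ = P·diag(256, 625, 1296)·P⁻¹ = [[256, 0, 0], [1711, 1967, -1342], [671, 671, -46]].
The requested entry is 671.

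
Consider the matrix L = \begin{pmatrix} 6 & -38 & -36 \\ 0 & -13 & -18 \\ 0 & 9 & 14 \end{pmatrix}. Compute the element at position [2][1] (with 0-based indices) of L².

Characteristic polynomial: λ^3 - 7λ^2 - 14λ + 120 = (λ - 6)(λ - 5)(λ + 4), so the eigenvalues are -4, 5, 6.
λ=6: eigenvector (1, 0, 0).
λ=5: eigenvector (-2, -1, 1).
λ=-4: eigenvector (-4, -2, 1).
P = [[1, -2, -4], [0, -1, -2], [0, 1, 1]], D = diag(6, 5, -4), P⁻¹ = [[1, -2, 0], [0, 1, 2], [0, -1, -1]].
L² = P·diag(36, 25, 16)·P⁻¹ = [[36, -58, -36], [0, 7, -18], [0, 9, 34]].
The requested entry is 9.

9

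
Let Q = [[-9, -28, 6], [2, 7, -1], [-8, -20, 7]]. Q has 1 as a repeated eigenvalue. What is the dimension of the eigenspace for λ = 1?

1

Q − 1I = [[-10, -28, 6], [2, 6, -1], [-8, -20, 6]].
This matrix has rank 2, so its null space has dimension 3 − 2 = 1.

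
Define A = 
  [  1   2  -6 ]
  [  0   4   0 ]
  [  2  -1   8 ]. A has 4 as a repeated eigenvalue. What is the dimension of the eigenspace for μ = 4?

1

A − 4I = [[-3, 2, -6], [0, 0, 0], [2, -1, 4]].
This matrix has rank 2, so its null space has dimension 3 − 2 = 1.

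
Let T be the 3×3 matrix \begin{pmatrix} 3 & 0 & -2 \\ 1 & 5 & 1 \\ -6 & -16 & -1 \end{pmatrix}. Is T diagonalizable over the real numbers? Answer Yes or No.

Characteristic polynomial: p(μ) = μ^3 - 7μ^2 + 11μ - 5 = (μ - 5)(μ - 1)^2.
μ = 1 has algebraic multiplicity 2; rank(T − 1I) = 2, so geometric multiplicity = 1.
Geometric multiplicity < algebraic multiplicity, so T is not diagonalizable.

No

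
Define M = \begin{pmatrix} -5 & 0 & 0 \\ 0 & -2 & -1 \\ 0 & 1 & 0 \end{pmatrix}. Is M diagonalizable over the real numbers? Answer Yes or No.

Characteristic polynomial: p(λ) = λ^3 + 7λ^2 + 11λ + 5 = (λ + 1)^2(λ + 5).
λ = -1 has algebraic multiplicity 2; rank(M + 1I) = 2, so geometric multiplicity = 1.
Geometric multiplicity < algebraic multiplicity, so M is not diagonalizable.

No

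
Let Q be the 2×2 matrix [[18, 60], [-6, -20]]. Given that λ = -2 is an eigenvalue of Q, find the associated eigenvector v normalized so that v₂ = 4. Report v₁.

-12

Q + 2I = [[20, 60], [-6, -18]].
Solving (Q + 2I)v = 0 gives the eigenspace spanned by (-12, 4).
With v₂ = 4, v = (-12, 4), so v₁ = -12.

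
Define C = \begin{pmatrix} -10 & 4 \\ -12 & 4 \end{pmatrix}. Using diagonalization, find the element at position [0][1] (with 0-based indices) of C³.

Characteristic polynomial: r^2 + 6r + 8 = (r + 2)(r + 4), so the eigenvalues are -4, -2.
r=-2: eigenvector (1, 2).
r=-4: eigenvector (-2, -3).
P = [[1, -2], [2, -3]], D = diag(-2, -4), P⁻¹ = [[-3, 2], [-2, 1]].
C³ = P·diag(-8, -64)·P⁻¹ = [[-232, 112], [-336, 160]].
The requested entry is 112.

112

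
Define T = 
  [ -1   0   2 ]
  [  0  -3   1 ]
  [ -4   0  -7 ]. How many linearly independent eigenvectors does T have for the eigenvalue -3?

1

T + 3I = [[2, 0, 2], [0, 0, 1], [-4, 0, -4]].
This matrix has rank 2, so its null space has dimension 3 − 2 = 1.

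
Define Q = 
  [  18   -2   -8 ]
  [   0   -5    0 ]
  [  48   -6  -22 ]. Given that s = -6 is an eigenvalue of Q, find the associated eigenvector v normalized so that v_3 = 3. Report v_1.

Q + 6I = [[24, -2, -8], [0, 1, 0], [48, -6, -16]].
Solving (Q + 6I)v = 0 gives the eigenspace spanned by (1, 0, 3).
With v_3 = 3, v = (1, 0, 3), so v_1 = 1.

1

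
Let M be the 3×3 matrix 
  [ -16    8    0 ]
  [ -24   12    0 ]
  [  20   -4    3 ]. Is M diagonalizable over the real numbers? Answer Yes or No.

Characteristic polynomial: p(r) = r^3 + r^2 - 12r = r(r - 3)(r + 4).
All 3 eigenvalues are distinct, so M is diagonalizable.

Yes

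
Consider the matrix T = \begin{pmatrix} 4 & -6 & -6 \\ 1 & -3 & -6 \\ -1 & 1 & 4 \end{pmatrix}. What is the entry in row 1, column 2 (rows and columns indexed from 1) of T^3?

-72

Characteristic polynomial: s^3 - 5s^2 - 2s + 24 = (s - 4)(s - 3)(s + 2), so the eigenvalues are -2, 3, 4.
s=3: eigenvector (0, -1, 1).
s=-2: eigenvector (1, 1, 0).
s=4: eigenvector (1, 1, -1).
P = [[0, 1, 1], [-1, 1, 1], [1, 0, -1]], D = diag(3, -2, 4), P⁻¹ = [[1, -1, 0], [0, 1, 1], [1, -1, -1]].
T³ = P·diag(27, -8, 64)·P⁻¹ = [[64, -72, -72], [37, -45, -72], [-37, 37, 64]].
The requested entry is -72.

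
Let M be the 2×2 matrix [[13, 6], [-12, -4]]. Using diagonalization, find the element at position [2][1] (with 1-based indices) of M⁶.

Characteristic polynomial: r^2 - 9r + 20 = (r - 5)(r - 4), so the eigenvalues are 4, 5.
r=4: eigenvector (2, -3).
r=5: eigenvector (-3, 4).
P = [[2, -3], [-3, 4]], D = diag(4, 5), P⁻¹ = [[-4, -3], [-3, -2]].
M⁶ = P·diag(4096, 15625)·P⁻¹ = [[107857, 69174], [-138348, -88136]].
The requested entry is -138348.

-138348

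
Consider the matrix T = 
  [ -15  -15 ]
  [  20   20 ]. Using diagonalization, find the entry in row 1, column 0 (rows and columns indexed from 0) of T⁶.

Characteristic polynomial: μ^2 - 5μ = μ(μ - 5), so the eigenvalues are 0, 5.
μ=0: eigenvector (1, -1).
μ=5: eigenvector (-3, 4).
P = [[1, -3], [-1, 4]], D = diag(0, 5), P⁻¹ = [[4, 3], [1, 1]].
T⁶ = P·diag(0, 15625)·P⁻¹ = [[-46875, -46875], [62500, 62500]].
The requested entry is 62500.

62500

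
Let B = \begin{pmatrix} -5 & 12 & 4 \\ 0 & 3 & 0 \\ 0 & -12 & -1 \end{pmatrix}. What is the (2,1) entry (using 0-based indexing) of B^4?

-240

Characteristic polynomial: s^3 + 3s^2 - 13s - 15 = (s - 3)(s + 1)(s + 5), so the eigenvalues are -5, -1, 3.
s=-1: eigenvector (1, 0, 1).
s=-5: eigenvector (1, 0, 0).
s=3: eigenvector (0, -1, 3).
P = [[1, 1, 0], [0, 0, -1], [1, 0, 3]], D = diag(-1, -5, 3), P⁻¹ = [[0, 3, 1], [1, -3, -1], [0, -1, 0]].
B⁴ = P·diag(1, 625, 81)·P⁻¹ = [[625, -1872, -624], [0, 81, 0], [0, -240, 1]].
The requested entry is -240.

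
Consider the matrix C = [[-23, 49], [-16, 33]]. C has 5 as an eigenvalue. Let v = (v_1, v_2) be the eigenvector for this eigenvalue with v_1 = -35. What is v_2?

-20

C − 5I = [[-28, 49], [-16, 28]].
Solving (C − 5I)v = 0 gives the eigenspace spanned by (-35, -20).
With v_1 = -35, v = (-35, -20), so v_2 = -20.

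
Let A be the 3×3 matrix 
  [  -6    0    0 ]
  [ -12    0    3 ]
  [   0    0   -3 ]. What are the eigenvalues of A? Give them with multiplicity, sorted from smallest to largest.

Characteristic polynomial: p(r) = r^3 + 9r^2 + 18r = r(r + 3)(r + 6).
Roots (with multiplicity): -6, -3, 0.

-6, -3, 0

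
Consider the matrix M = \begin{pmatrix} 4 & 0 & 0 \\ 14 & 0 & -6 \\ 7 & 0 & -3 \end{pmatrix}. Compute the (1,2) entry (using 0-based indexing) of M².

Characteristic polynomial: t^3 - t^2 - 12t = t(t - 4)(t + 3), so the eigenvalues are -3, 0, 4.
t=4: eigenvector (1, 2, 1).
t=0: eigenvector (0, 1, 0).
t=-3: eigenvector (0, 2, 1).
P = [[1, 0, 0], [2, 1, 2], [1, 0, 1]], D = diag(4, 0, -3), P⁻¹ = [[1, 0, 0], [0, 1, -2], [-1, 0, 1]].
M² = P·diag(16, 0, 9)·P⁻¹ = [[16, 0, 0], [14, 0, 18], [7, 0, 9]].
The requested entry is 18.

18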